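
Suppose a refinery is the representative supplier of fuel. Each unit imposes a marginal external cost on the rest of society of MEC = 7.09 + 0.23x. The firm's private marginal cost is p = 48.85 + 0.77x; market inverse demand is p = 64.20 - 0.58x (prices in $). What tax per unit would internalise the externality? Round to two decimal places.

Social marginal cost = private MC + MEC = 55.94 + x.
Set SMC = demand: 55.94 + x = 64.20 - 0.58x → x* = 5.2278.
The Pigouvian tax equals MEC at x*: 7.09 + 0.23×5.2278 = 8.2924.

tax = $8.29 per unit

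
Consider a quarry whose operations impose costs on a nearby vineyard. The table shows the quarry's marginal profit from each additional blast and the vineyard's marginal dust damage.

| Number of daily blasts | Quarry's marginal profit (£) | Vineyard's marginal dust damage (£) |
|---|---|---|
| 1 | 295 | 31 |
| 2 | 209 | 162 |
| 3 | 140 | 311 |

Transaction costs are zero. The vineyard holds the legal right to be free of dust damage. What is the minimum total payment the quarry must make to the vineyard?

£193

Efficient level: marginal profit ≥ marginal dust damage through level 2, so k* = 2.
With the vineyard holding the right, the quarry must at least compensate total damage at k*: 31 + 162 = 193.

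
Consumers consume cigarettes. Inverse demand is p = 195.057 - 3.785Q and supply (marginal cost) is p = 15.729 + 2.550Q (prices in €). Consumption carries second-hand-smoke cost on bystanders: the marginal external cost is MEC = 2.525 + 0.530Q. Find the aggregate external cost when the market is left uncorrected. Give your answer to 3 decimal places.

€283.825

Market equilibrium (private): 15.729 + 2.550Q = 195.057 - 3.785Q → Q_m = 28.3075.
Total external cost = ∫₀^{Q_m} (2.525 + 0.530Q) dQ = 2.525×28.3075 + ½×0.530×28.3075² = 283.8248.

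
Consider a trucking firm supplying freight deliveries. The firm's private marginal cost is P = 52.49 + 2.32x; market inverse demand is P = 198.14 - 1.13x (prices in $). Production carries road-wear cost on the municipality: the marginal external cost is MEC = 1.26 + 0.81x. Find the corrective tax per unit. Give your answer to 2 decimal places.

Social marginal cost = private MC + MEC = 53.75 + 3.13x.
Set SMC = demand: 53.75 + 3.13x = 198.14 - 1.13x → x* = 33.8944.
The Pigouvian tax equals MEC at x*: 1.26 + 0.81×33.8944 = 28.7145.

tax = $28.71 per unit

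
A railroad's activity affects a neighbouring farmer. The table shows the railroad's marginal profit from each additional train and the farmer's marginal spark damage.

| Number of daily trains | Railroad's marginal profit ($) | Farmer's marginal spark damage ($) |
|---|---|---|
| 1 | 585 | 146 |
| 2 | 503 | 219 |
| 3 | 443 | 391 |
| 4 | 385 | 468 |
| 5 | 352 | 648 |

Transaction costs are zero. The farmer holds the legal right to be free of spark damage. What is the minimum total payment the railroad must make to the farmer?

$756

Efficient level: marginal profit ≥ marginal spark damage through level 3, so k* = 3.
With the farmer holding the right, the railroad must at least compensate total damage at k*: 146 + 219 + 391 = 756.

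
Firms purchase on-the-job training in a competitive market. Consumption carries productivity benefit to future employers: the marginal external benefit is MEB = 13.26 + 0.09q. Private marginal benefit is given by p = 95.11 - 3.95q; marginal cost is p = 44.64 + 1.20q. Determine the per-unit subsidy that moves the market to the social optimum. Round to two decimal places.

subsidy = 14.39 per unit

Social marginal benefit = demand + MEB = 108.37 - 3.86q.
Set SMB = MC: 108.37 - 3.86q = 44.64 + 1.20q → q* = 12.5949.
The Pigouvian subsidy equals MEB at q*: 13.26 + 0.09×12.5949 = 14.3935.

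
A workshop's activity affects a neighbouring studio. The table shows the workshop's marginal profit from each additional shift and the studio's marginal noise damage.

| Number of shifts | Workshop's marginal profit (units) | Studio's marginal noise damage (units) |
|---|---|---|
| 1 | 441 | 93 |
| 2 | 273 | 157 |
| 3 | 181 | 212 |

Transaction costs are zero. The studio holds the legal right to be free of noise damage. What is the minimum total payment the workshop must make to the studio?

250

Efficient level: marginal profit ≥ marginal noise damage through level 2, so k* = 2.
With the studio holding the right, the workshop must at least compensate total damage at k*: 93 + 157 = 250.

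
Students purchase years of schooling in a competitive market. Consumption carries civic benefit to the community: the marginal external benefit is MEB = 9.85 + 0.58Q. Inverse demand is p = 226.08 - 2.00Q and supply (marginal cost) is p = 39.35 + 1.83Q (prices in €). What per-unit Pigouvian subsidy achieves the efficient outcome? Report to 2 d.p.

Social marginal benefit = demand + MEB = 235.93 - 1.42Q.
Set SMB = MC: 235.93 - 1.42Q = 39.35 + 1.83Q → Q* = 60.4862.
The Pigouvian subsidy equals MEB at Q*: 9.85 + 0.58×60.4862 = 44.9320.

subsidy = €44.93 per unit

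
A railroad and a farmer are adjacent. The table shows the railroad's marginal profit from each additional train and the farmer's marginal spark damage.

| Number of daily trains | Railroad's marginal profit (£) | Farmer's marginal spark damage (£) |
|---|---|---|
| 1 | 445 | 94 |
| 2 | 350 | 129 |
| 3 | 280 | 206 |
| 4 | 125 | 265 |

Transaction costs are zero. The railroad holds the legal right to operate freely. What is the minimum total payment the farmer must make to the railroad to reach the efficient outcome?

£125

Left alone the railroad would choose level 4 (marginal profit stays positive).
Efficient level: k* = 3 (marginal profit ≥ marginal spark damage through 3).
The farmer must at least cover the railroad's forgone profit from cutting 4→3: 125 = 125.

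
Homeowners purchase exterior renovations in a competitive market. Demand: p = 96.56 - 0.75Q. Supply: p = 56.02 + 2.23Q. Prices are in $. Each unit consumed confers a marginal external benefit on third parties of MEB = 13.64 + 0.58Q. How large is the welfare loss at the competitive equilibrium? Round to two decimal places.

DWL = $96.57

Market equilibrium (private): 56.02 + 2.23Q = 96.56 - 0.75Q → Q_m = 13.6040.
Social marginal benefit = demand + MEB = 110.20 - 0.17Q.
Set SMB = MC: 110.20 - 0.17Q = 56.02 + 2.23Q → Q* = 22.5750.
The loss is the area between SMB and MC from Q* to Q_m; with linear curves that's a triangle of height MEB(Q_m).
DWL = ½ × 8.9710 × 21.5303 = 96.5742.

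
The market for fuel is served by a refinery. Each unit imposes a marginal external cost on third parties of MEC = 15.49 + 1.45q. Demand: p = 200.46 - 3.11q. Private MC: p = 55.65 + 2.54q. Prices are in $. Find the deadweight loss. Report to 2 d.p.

DWL = $195.24

Market equilibrium (private): 55.65 + 2.54q = 200.46 - 3.11q → q_m = 25.6301.
Social marginal cost = private MC + MEC = 71.14 + 3.99q.
Set SMC = demand: 71.14 + 3.99q = 200.46 - 3.11q → q* = 18.2141.
Height of the DWL triangle at q_m is SMC(q_m) − demand(q_m) = MEC(q_m) = 52.6536.
DWL = ½ × 7.4160 × 52.6536 = 195.2395.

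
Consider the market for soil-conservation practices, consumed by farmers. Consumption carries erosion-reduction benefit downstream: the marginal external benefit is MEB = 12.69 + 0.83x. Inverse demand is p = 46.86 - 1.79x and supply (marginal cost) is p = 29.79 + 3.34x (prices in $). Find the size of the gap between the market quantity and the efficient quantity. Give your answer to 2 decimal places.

Market equilibrium (private): 29.79 + 3.34x = 46.86 - 1.79x → x_m = 3.3275.
Social marginal benefit = demand + MEB = 59.55 - 0.96x.
Set SMB = MC: 59.55 - 0.96x = 29.79 + 3.34x → x* = 6.9209.
Gap = |3.3275 − 6.9209| = 3.5934.

3.59 units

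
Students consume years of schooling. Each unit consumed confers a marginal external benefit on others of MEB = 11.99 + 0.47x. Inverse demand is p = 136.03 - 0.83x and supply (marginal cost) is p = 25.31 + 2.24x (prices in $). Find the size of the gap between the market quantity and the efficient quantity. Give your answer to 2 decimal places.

Market equilibrium (private): 25.31 + 2.24x = 136.03 - 0.83x → x_m = 36.0651.
Social marginal benefit = demand + MEB = 148.02 - 0.36x.
Set SMB = MC: 148.02 - 0.36x = 25.31 + 2.24x → x* = 47.1962.
Gap = |36.0651 − 47.1962| = 11.1311.

11.13 units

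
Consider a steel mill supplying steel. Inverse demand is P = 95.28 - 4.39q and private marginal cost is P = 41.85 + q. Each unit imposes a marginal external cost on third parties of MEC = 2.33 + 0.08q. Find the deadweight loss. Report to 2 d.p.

Market equilibrium (private): 41.85 + q = 95.28 - 4.39q → q_m = 9.9128.
Social marginal cost = private MC + MEC = 44.18 + 1.08q.
Set SMC = demand: 44.18 + 1.08q = 95.28 - 4.39q → q* = 9.3419.
The loss is the area between SMC and demand from q* to q_m; with linear curves that's a triangle of height MEC(q_m).
DWL = ½ × 0.5709 × 3.1230 = 0.8915.

DWL = 0.89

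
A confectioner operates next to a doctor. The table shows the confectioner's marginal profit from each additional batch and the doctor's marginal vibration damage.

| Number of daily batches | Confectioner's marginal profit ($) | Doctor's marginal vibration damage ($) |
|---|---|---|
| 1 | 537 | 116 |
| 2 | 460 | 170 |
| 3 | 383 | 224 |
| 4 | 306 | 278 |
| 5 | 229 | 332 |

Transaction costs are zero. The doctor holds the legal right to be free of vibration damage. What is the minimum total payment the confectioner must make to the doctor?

Efficient level: marginal profit ≥ marginal vibration damage through level 4, so k* = 4.
With the doctor holding the right, the confectioner must at least compensate total damage at k*: 116 + 170 + 224 + 278 = 788.

$788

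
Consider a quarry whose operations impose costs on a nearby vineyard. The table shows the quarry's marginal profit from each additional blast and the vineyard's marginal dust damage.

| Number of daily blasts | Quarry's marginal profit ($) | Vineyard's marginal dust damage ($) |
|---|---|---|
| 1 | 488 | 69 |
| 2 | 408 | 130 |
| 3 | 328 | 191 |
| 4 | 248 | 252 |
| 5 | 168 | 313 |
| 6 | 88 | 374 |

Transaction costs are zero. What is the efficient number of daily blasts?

3

Bargaining reaches the level where marginal profit last exceeds marginal dust damage.
That holds through level 3 (328 ≥ 191) but not at 4 (248 < 252).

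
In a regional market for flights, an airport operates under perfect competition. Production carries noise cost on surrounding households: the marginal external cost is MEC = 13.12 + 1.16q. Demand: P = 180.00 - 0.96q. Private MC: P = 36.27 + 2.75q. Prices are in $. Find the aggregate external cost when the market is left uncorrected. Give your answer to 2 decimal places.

$1378.80

Market equilibrium (private): 36.27 + 2.75q = 180.00 - 0.96q → q_m = 38.7412.
Total external cost = ∫₀^{q_m} (13.12 + 1.16q) dq = 13.12×38.7412 + ½×1.16×38.7412² = 1378.7953.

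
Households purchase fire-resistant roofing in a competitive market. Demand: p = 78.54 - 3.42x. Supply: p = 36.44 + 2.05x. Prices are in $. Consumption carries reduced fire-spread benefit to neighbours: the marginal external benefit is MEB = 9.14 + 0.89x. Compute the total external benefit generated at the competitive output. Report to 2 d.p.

Market equilibrium (private): 36.44 + 2.05x = 78.54 - 3.42x → x_m = 7.6965.
Total external benefit = ∫₀^{x_m} (9.14 + 0.89x) dx = 9.14×7.6965 + ½×0.89×7.6965² = 96.7061.

$96.71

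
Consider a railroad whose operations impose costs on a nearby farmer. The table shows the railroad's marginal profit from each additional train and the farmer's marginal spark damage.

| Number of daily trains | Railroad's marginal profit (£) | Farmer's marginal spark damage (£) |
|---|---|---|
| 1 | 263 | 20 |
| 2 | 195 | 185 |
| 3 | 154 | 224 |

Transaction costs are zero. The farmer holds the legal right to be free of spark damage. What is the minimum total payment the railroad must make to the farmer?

£205

Efficient level: marginal profit ≥ marginal spark damage through level 2, so k* = 2.
With the farmer holding the right, the railroad must at least compensate total damage at k*: 20 + 185 = 205.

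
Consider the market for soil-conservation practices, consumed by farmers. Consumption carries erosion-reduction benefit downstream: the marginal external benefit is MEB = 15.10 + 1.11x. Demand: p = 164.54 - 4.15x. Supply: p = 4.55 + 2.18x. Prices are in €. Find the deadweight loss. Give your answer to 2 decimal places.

DWL = €178.39

Market equilibrium (private): 4.55 + 2.18x = 164.54 - 4.15x → x_m = 25.2749.
Social marginal benefit = demand + MEB = 179.64 - 3.04x.
Set SMB = MC: 179.64 - 3.04x = 4.55 + 2.18x → x* = 33.5421.
Between x* and x_m the wedge SMB − MC runs linearly from 0 to MEB(x_m), so the loss is a triangle.
DWL = ½ × 8.2672 × 43.1551 = 178.3859.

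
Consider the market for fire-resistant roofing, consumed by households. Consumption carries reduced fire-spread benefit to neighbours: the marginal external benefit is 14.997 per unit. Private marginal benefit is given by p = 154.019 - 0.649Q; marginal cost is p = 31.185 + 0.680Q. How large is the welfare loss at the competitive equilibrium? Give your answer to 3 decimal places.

Market equilibrium (private): 31.185 + 0.680Q = 154.019 - 0.649Q → Q_m = 92.4259.
Social marginal benefit = demand + MEB = 169.016 - 0.649Q.
Set SMB = MC: 169.016 - 0.649Q = 31.185 + 0.680Q → Q* = 103.7103.
The welfare-loss triangle has base |Q_m − Q*| and height MEB(Q_m) (the vertical gap between SMB and MC is zero at Q* and MEB at Q_m).
DWL = ½ × 11.2844 × 14.9970 = 84.6161.

DWL = 84.616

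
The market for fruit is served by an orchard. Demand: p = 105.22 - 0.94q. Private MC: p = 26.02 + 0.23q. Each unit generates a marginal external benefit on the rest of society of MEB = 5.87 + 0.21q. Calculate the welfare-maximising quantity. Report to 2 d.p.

q* = 88.61

Social marginal cost = private MC − MEB = 20.15 + 0.02q.
Set SMC = demand: 20.15 + 0.02q = 105.22 - 0.94q → q* = 88.6146.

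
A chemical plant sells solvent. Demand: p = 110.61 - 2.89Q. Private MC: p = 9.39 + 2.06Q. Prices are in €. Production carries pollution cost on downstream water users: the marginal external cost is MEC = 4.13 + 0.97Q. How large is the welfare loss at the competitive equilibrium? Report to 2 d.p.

Market equilibrium (private): 9.39 + 2.06Q = 110.61 - 2.89Q → Q_m = 20.4485.
Social marginal cost = private MC + MEC = 13.52 + 3.03Q.
Set SMC = demand: 13.52 + 3.03Q = 110.61 - 2.89Q → Q* = 16.4003.
The loss is the area between SMC and demand from Q* to Q_m; with linear curves that's a triangle of height MEC(Q_m).
DWL = ½ × 4.0482 × 23.9650 = 48.5076.

DWL = €48.51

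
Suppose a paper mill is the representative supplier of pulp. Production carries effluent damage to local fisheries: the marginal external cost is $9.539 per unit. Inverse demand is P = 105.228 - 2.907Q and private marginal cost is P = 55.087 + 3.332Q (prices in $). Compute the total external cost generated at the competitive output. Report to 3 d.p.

Market equilibrium (private): 55.087 + 3.332Q = 105.228 - 2.907Q → Q_m = 8.0367.
Total external cost = MEC × Q_m = 9.539 × 8.0367 = 76.6621.

$76.662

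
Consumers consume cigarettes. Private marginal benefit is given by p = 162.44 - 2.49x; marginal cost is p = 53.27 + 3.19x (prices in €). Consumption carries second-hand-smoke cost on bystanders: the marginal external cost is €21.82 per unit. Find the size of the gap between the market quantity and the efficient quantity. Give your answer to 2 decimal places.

Market equilibrium (private): 53.27 + 3.19x = 162.44 - 2.49x → x_m = 19.2201.
Social marginal benefit = demand − MEC = 140.62 - 2.49x.
Set SMB = MC: 140.62 - 2.49x = 53.27 + 3.19x → x* = 15.3785.
Gap = |19.2201 − 15.3785| = 3.8416.

3.84 units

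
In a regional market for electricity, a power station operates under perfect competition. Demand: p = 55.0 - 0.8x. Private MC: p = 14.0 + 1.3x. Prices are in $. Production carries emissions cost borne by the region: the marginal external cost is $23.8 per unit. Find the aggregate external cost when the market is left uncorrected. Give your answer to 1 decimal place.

Market equilibrium (private): 14.0 + 1.3x = 55.0 - 0.8x → x_m = 19.5238.
Total external cost = MEC × x_m = 23.8 × 19.5238 = 464.6664.

$464.7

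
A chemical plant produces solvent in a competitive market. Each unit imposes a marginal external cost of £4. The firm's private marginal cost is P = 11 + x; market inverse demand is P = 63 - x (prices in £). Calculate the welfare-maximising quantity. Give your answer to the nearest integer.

x* = 24

Social marginal cost = private MC + MEC = 15 + x.
Set SMC = demand: 15 + x = 63 - x → x* = 24.0000.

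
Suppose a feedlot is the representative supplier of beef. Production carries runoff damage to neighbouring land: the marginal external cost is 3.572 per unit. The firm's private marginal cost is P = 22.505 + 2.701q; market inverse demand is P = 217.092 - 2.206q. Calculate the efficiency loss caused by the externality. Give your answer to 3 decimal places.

Market equilibrium (private): 22.505 + 2.701q = 217.092 - 2.206q → q_m = 39.6550.
Social marginal cost = private MC + MEC = 26.077 + 2.701q.
Set SMC = demand: 26.077 + 2.701q = 217.092 - 2.206q → q* = 38.9270.
Between q* and q_m the wedge SMC − demand runs linearly from 0 to MEC(q_m), so the loss is a triangle.
DWL = ½ × 0.7280 × 3.5720 = 1.3002.

DWL = 1.300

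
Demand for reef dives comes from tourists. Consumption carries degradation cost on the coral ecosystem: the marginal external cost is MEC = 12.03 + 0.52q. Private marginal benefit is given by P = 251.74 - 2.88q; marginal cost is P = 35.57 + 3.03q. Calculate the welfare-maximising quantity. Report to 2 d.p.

Social marginal benefit = demand − MEC = 239.71 - 3.40q.
Set SMB = MC: 239.71 - 3.40q = 35.57 + 3.03q → q* = 31.7481.

q* = 31.75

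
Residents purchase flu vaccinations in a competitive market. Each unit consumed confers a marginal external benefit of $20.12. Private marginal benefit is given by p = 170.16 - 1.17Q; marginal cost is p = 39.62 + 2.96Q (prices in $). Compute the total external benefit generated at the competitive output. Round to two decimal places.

$635.95

Market equilibrium (private): 39.62 + 2.96Q = 170.16 - 1.17Q → Q_m = 31.6077.
Total external benefit = MEB × Q_m = 20.12 × 31.6077 = 635.9469.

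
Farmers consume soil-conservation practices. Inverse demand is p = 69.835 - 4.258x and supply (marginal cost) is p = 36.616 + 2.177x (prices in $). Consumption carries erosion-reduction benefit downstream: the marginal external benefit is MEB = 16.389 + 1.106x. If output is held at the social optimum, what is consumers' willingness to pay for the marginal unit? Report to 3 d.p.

P = $30.197

Social marginal benefit = demand + MEB = 86.224 - 3.152x.
Set SMB = MC: 86.224 - 3.152x = 36.616 + 2.177x → x* = 9.3091.
Consumer price on the demand curve at x*: 69.835 − 4.258×9.3091 = 30.1969.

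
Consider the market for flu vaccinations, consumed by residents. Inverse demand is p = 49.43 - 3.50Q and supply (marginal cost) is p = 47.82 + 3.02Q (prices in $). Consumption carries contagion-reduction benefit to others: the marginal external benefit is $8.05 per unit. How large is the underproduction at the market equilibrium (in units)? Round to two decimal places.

1.23 units

Market equilibrium (private): 47.82 + 3.02Q = 49.43 - 3.50Q → Q_m = 0.2469.
Social marginal benefit = demand + MEB = 57.48 - 3.50Q.
Set SMB = MC: 57.48 - 3.50Q = 47.82 + 3.02Q → Q* = 1.4816.
Gap = |0.2469 − 1.4816| = 1.2347.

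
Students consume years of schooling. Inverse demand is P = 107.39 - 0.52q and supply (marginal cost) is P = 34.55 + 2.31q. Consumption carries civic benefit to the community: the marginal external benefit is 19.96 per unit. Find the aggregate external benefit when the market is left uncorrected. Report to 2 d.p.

Market equilibrium (private): 34.55 + 2.31q = 107.39 - 0.52q → q_m = 25.7385.
Total external benefit = MEB × q_m = 19.96 × 25.7385 = 513.7405.

513.74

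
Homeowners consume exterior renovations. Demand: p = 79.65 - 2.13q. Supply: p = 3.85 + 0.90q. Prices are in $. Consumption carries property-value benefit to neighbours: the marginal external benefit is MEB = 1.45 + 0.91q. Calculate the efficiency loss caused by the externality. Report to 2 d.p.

Market equilibrium (private): 3.85 + 0.90q = 79.65 - 2.13q → q_m = 25.0165.
Social marginal benefit = demand + MEB = 81.10 - 1.22q.
Set SMB = MC: 81.10 - 1.22q = 3.85 + 0.90q → q* = 36.4387.
Height of the DWL triangle at q_m is SMB(q_m) − MC(q_m) = MEB(q_m) = 24.2150.
DWL = ½ × 11.4222 × 24.2150 = 138.2943.

DWL = $138.29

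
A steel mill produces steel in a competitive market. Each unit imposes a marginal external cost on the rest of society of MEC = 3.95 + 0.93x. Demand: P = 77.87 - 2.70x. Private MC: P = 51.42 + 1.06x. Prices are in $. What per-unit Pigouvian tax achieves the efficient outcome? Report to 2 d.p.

tax = $8.41 per unit

Social marginal cost = private MC + MEC = 55.37 + 1.99x.
Set SMC = demand: 55.37 + 1.99x = 77.87 - 2.70x → x* = 4.7974.
The Pigouvian tax equals MEC at x*: 3.95 + 0.93×4.7974 = 8.4116.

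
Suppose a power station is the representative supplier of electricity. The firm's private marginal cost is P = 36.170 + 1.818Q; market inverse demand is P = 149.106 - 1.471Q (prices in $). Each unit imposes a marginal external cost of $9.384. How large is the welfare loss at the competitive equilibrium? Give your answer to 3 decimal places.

Market equilibrium (private): 36.170 + 1.818Q = 149.106 - 1.471Q → Q_m = 34.3375.
Social marginal cost = private MC + MEC = 45.554 + 1.818Q.
Set SMC = demand: 45.554 + 1.818Q = 149.106 - 1.471Q → Q* = 31.4843.
Height of the DWL triangle at Q_m is SMC(Q_m) − demand(Q_m) = MEC(Q_m) = 9.3840.
DWL = ½ × 2.8532 × 9.3840 = 13.3872.

DWL = $13.387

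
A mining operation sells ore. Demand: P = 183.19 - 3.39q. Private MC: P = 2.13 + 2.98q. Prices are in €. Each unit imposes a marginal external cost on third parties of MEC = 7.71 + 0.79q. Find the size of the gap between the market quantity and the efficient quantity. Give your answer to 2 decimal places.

4.21 units

Market equilibrium (private): 2.13 + 2.98q = 183.19 - 3.39q → q_m = 28.4239.
Social marginal cost = private MC + MEC = 9.84 + 3.77q.
Set SMC = demand: 9.84 + 3.77q = 183.19 - 3.39q → q* = 24.2109.
Gap = |28.4239 − 24.2109| = 4.2130.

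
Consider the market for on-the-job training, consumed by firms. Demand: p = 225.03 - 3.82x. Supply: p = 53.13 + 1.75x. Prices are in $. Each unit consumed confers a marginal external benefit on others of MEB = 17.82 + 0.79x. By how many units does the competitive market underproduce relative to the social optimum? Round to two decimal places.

8.83 units

Market equilibrium (private): 53.13 + 1.75x = 225.03 - 3.82x → x_m = 30.8618.
Social marginal benefit = demand + MEB = 242.85 - 3.03x.
Set SMB = MC: 242.85 - 3.03x = 53.13 + 1.75x → x* = 39.6904.
Gap = |30.8618 − 39.6904| = 8.8286.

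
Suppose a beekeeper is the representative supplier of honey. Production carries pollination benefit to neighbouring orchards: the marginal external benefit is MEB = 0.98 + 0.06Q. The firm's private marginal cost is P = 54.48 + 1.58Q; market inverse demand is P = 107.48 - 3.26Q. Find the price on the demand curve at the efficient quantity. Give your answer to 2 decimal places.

Social marginal cost = private MC − MEB = 53.50 + 1.52Q.
Set SMC = demand: 53.50 + 1.52Q = 107.48 - 3.26Q → Q* = 11.2929.
Consumer price on the demand curve at Q*: 107.48 − 3.26×11.2929 = 70.6651.

P = 70.67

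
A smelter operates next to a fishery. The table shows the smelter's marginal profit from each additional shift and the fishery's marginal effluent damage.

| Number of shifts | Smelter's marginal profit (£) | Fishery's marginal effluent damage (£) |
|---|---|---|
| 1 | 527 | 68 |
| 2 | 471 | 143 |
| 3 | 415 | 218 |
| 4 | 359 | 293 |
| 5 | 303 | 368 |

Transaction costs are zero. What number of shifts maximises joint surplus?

Bargaining reaches the level where marginal profit last exceeds marginal effluent damage.
That holds through level 4 (359 ≥ 293) but not at 5 (303 < 368).

4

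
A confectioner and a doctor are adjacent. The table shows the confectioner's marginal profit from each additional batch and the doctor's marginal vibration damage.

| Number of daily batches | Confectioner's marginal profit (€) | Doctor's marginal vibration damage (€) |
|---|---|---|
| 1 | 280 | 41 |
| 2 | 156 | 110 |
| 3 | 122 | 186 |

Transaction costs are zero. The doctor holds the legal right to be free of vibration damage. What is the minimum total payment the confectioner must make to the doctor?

€151

Efficient level: marginal profit ≥ marginal vibration damage through level 2, so k* = 2.
With the doctor holding the right, the confectioner must at least compensate total damage at k*: 41 + 110 = 151.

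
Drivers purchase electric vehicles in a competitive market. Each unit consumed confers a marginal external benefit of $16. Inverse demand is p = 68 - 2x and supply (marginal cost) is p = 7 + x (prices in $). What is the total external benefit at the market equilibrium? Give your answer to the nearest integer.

Market equilibrium (private): 7 + x = 68 - 2x → x_m = 20.3333.
Total external benefit = MEB × x_m = 16 × 20.3333 = 325.3328.

$325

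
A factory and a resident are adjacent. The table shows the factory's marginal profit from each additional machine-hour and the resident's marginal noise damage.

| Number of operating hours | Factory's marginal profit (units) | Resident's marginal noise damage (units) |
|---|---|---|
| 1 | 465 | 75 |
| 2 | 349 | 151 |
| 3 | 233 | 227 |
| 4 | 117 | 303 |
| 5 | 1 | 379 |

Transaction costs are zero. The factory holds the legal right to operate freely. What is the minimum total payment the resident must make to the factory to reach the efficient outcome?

118

Left alone the factory would choose level 5 (marginal profit stays positive).
Efficient level: k* = 3 (marginal profit ≥ marginal noise damage through 3).
The resident must at least cover the factory's forgone profit from cutting 5→3: 117 + 1 = 118.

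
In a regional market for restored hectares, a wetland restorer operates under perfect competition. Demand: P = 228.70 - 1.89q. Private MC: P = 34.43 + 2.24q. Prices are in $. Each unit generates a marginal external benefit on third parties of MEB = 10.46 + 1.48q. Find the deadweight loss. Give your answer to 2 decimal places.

Market equilibrium (private): 34.43 + 2.24q = 228.70 - 1.89q → q_m = 47.0387.
Social marginal cost = private MC − MEB = 23.97 + 0.76q.
Set SMC = demand: 23.97 + 0.76q = 228.70 - 1.89q → q* = 77.2566.
The loss is the area between SMC and demand from q* to q_m; with linear curves that's a triangle of height MEB(q_m).
DWL = ½ × 30.2179 × 80.0773 = 1209.8839.

DWL = $1209.88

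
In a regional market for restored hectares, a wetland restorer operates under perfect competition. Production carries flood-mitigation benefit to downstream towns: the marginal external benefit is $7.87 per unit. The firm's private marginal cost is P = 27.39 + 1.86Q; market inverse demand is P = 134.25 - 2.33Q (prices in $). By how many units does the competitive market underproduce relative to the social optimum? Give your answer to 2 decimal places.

Market equilibrium (private): 27.39 + 1.86Q = 134.25 - 2.33Q → Q_m = 25.5036.
Social marginal cost = private MC − MEB = 19.52 + 1.86Q.
Set SMC = demand: 19.52 + 1.86Q = 134.25 - 2.33Q → Q* = 27.3819.
Gap = |25.5036 − 27.3819| = 1.8783.

1.88 units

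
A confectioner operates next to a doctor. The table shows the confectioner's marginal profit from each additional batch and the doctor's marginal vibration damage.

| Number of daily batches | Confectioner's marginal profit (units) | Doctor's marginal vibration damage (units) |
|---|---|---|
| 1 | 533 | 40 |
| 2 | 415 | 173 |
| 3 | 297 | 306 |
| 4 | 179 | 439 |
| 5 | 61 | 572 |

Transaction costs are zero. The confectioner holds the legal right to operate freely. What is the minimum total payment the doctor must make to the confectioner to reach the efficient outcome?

Left alone the confectioner would choose level 5 (marginal profit stays positive).
Efficient level: k* = 2 (marginal profit ≥ marginal vibration damage through 2).
The doctor must at least cover the confectioner's forgone profit from cutting 5→2: 297 + 179 + 61 = 537.

537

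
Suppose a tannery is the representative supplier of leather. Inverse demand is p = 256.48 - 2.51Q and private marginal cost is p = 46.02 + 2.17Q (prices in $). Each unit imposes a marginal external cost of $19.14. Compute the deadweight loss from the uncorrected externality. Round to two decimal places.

Market equilibrium (private): 46.02 + 2.17Q = 256.48 - 2.51Q → Q_m = 44.9701.
Social marginal cost = private MC + MEC = 65.16 + 2.17Q.
Set SMC = demand: 65.16 + 2.17Q = 256.48 - 2.51Q → Q* = 40.8803.
The welfare-loss triangle has base |Q_m − Q*| and height MEC(Q_m) (the vertical gap between SMC and demand is zero at Q* and MEC at Q_m).
DWL = ½ × 4.0898 × 19.1400 = 39.1394.

DWL = $39.14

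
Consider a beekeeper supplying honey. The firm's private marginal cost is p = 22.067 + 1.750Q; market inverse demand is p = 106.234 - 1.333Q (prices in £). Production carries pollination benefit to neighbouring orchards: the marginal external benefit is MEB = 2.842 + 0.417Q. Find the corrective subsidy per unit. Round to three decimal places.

subsidy = £16.451 per unit

Social marginal cost = private MC − MEB = 19.225 + 1.333Q.
Set SMC = demand: 19.225 + 1.333Q = 106.234 - 1.333Q → Q* = 32.6365.
The Pigouvian subsidy equals MEB at Q*: 2.842 + 0.417×32.6365 = 16.4514.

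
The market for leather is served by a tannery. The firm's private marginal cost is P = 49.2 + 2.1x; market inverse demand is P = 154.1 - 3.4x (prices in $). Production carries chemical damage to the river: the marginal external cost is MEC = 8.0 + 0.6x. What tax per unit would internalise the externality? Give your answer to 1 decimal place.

tax = $17.5 per unit

Social marginal cost = private MC + MEC = 57.2 + 2.7x.
Set SMC = demand: 57.2 + 2.7x = 154.1 - 3.4x → x* = 15.8852.
The Pigouvian tax equals MEC at x*: 8.0 + 0.6×15.8852 = 17.5311.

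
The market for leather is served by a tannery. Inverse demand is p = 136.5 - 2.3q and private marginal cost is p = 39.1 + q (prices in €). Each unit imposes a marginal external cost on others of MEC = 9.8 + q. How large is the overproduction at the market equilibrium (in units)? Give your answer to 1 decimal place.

9.1 units

Market equilibrium (private): 39.1 + q = 136.5 - 2.3q → q_m = 29.5152.
Social marginal cost = private MC + MEC = 48.9 + 2.0q.
Set SMC = demand: 48.9 + 2.0q = 136.5 - 2.3q → q* = 20.3721.
Gap = |29.5152 − 20.3721| = 9.1431.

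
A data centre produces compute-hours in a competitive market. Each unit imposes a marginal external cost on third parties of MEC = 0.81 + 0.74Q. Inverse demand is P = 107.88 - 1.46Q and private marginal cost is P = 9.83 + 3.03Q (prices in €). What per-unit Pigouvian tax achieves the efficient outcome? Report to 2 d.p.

Social marginal cost = private MC + MEC = 10.64 + 3.77Q.
Set SMC = demand: 10.64 + 3.77Q = 107.88 - 1.46Q → Q* = 18.5927.
The Pigouvian tax equals MEC at Q*: 0.81 + 0.74×18.5927 = 14.5686.

tax = €14.57 per unit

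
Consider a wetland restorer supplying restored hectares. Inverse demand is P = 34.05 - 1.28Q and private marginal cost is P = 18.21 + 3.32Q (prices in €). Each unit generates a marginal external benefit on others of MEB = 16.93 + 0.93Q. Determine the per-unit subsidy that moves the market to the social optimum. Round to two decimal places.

Social marginal cost = private MC − MEB = 1.28 + 2.39Q.
Set SMC = demand: 1.28 + 2.39Q = 34.05 - 1.28Q → Q* = 8.9292.
The Pigouvian subsidy equals MEB at Q*: 16.93 + 0.93×8.9292 = 25.2342.

subsidy = €25.23 per unit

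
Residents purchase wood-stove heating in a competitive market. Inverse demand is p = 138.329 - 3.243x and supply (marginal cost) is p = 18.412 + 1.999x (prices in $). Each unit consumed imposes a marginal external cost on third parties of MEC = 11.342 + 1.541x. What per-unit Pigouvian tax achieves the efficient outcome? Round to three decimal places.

tax = $36.009 per unit

Social marginal benefit = demand − MEC = 126.987 - 4.784x.
Set SMB = MC: 126.987 - 4.784x = 18.412 + 1.999x → x* = 16.0069.
The Pigouvian tax equals MEC at x*: 11.342 + 1.541×16.0069 = 36.0086.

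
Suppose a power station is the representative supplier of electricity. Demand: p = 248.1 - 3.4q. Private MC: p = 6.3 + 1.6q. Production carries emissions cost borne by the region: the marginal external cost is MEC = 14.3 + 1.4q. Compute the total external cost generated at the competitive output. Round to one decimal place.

Market equilibrium (private): 6.3 + 1.6q = 248.1 - 3.4q → q_m = 48.3600.
Total external cost = ∫₀^{q_m} (14.3 + 1.4q) dq = 14.3×48.3600 + ½×1.4×48.3600² = 2328.6307.

2328.6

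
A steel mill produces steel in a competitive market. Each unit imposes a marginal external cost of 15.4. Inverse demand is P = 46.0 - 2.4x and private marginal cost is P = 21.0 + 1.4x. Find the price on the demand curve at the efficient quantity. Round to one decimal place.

Social marginal cost = private MC + MEC = 36.4 + 1.4x.
Set SMC = demand: 36.4 + 1.4x = 46.0 - 2.4x → x* = 2.5263.
Consumer price on the demand curve at x*: 46.0 − 2.4×2.5263 = 39.9369.

P = 39.9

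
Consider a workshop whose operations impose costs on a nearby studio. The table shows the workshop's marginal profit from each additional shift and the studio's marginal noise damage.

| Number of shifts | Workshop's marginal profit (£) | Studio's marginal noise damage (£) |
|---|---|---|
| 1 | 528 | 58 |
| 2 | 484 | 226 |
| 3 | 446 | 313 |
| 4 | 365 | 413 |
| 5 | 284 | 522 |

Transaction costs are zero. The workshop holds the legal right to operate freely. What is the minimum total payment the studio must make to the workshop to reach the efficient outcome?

£649

Left alone the workshop would choose level 5 (marginal profit stays positive).
Efficient level: k* = 3 (marginal profit ≥ marginal noise damage through 3).
The studio must at least cover the workshop's forgone profit from cutting 5→3: 365 + 284 = 649.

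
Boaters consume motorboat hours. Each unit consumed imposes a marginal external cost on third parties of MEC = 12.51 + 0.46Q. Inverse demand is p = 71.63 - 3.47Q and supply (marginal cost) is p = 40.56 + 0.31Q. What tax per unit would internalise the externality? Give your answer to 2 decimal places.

tax = 14.52 per unit

Social marginal benefit = demand − MEC = 59.12 - 3.93Q.
Set SMB = MC: 59.12 - 3.93Q = 40.56 + 0.31Q → Q* = 4.3774.
The Pigouvian tax equals MEC at Q*: 12.51 + 0.46×4.3774 = 14.5236.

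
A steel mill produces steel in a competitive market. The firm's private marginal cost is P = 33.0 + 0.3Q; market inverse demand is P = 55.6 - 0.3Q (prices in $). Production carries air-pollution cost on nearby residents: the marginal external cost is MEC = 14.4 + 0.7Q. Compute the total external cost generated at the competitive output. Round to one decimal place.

Market equilibrium (private): 33.0 + 0.3Q = 55.6 - 0.3Q → Q_m = 37.6667.
Total external cost = ∫₀^{Q_m} (14.4 + 0.7Q) dQ = 14.4×37.6667 + ½×0.7×37.6667² = 1038.9736.

$1039.0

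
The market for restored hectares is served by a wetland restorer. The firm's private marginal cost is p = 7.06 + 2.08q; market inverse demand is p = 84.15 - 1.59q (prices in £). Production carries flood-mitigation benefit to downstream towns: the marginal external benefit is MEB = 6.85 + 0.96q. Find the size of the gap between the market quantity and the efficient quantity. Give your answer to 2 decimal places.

Market equilibrium (private): 7.06 + 2.08q = 84.15 - 1.59q → q_m = 21.0054.
Social marginal cost = private MC − MEB = 0.21 + 1.12q.
Set SMC = demand: 0.21 + 1.12q = 84.15 - 1.59q → q* = 30.9742.
Gap = |21.0054 − 30.9742| = 9.9688.

9.97 units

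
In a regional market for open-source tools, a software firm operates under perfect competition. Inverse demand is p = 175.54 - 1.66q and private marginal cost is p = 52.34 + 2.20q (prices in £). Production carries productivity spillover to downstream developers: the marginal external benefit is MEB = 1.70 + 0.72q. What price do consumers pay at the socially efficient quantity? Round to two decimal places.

Social marginal cost = private MC − MEB = 50.64 + 1.48q.
Set SMC = demand: 50.64 + 1.48q = 175.54 - 1.66q → q* = 39.7771.
Consumer price on the demand curve at q*: 175.54 − 1.66×39.7771 = 109.5100.

P = £109.51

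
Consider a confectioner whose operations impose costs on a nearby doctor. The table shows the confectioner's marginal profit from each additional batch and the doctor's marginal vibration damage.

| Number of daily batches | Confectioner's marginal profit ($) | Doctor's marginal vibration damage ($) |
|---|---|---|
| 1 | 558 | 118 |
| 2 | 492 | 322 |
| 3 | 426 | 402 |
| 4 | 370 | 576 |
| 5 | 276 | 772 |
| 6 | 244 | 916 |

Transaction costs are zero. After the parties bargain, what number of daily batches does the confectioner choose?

3

Bargaining reaches the level where marginal profit last exceeds marginal vibration damage.
That holds through level 3 (426 ≥ 402) but not at 4 (370 < 576).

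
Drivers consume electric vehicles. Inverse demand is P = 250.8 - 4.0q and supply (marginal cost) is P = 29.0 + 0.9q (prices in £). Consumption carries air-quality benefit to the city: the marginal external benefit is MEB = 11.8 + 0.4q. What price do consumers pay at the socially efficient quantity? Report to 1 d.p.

Social marginal benefit = demand + MEB = 262.6 - 3.6q.
Set SMB = MC: 262.6 - 3.6q = 29.0 + 0.9q → q* = 51.9111.
Consumer price on the demand curve at q*: 250.8 − 4.0×51.9111 = 43.1556.

P = £43.2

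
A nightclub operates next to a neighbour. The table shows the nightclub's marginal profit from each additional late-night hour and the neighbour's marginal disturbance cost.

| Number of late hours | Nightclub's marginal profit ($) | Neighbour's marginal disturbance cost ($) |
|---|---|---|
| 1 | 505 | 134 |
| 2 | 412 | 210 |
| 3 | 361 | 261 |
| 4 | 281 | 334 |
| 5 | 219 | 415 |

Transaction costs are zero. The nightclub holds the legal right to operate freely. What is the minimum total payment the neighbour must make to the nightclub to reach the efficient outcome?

$500

Left alone the nightclub would choose level 5 (marginal profit stays positive).
Efficient level: k* = 3 (marginal profit ≥ marginal disturbance cost through 3).
The neighbour must at least cover the nightclub's forgone profit from cutting 5→3: 281 + 219 = 500.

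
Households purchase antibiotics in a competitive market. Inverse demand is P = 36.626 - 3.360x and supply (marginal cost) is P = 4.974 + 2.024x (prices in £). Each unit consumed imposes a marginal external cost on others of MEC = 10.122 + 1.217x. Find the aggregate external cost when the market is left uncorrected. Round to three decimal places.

Market equilibrium (private): 4.974 + 2.024x = 36.626 - 3.360x → x_m = 5.8789.
Total external cost = ∫₀^{x_m} (10.122 + 1.217x) dx = 10.122×5.8789 + ½×1.217×5.8789² = 80.5369.

£80.537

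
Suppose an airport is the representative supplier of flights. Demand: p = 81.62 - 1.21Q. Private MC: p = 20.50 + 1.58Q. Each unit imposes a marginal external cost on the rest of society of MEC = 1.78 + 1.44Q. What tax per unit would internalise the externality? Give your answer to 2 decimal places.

Social marginal cost = private MC + MEC = 22.28 + 3.02Q.
Set SMC = demand: 22.28 + 3.02Q = 81.62 - 1.21Q → Q* = 14.0284.
The Pigouvian tax equals MEC at Q*: 1.78 + 1.44×14.0284 = 21.9809.

tax = 21.98 per unit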